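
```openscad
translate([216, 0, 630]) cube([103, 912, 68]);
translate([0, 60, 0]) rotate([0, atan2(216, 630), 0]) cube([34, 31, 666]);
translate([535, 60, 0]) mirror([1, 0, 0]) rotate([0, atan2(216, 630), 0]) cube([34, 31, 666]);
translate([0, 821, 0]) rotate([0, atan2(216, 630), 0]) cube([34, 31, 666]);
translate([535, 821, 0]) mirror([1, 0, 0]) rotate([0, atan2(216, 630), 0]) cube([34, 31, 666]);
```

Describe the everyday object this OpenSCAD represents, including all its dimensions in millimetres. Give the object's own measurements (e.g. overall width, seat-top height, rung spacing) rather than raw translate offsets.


A sawhorse. A 103×912×68 mm beam (x, y, z) sits on two A-frame leg pairs. Each pair is two raked legs of 34×31 mm section (31 mm along y) splaying symmetrically in x. Each leg rises 630 mm vertically over 216 mm of horizontal reach and is 666 mm long along its own axis. Every leg's outer bottom edge rests on the floor and its outer top edge meets a bottom edge of the beam — the left legs (tilting toward +x) meet the beam's −x bottom edge, the right legs (their mirror images, tilting toward −x) meet its +x bottom edge — so the leg tops tuck under the beam, the beam's underside is 630 mm above the floor, and the feet are 535 mm apart outside-to-outside with the beam centred between them. The two leg pairs are set in 60 mm from either end of the beam.


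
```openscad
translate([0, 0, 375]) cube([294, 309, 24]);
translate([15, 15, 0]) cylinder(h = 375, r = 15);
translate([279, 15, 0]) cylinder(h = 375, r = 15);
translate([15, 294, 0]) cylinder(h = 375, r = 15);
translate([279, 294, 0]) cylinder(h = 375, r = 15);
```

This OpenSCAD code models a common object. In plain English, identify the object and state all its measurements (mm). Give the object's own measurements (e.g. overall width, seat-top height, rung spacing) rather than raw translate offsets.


A simple wooden stool: a rectangular seat 294 mm (x) by 309 mm (y), 24 mm thick, top face at z = 399 mm, on four round legs, each 30 mm in diameter. The legs rest on z = 0, each leg's axis is inset half a diameter from the nearest pair of seat edges (so the leg's bounding box is flush with the corner).


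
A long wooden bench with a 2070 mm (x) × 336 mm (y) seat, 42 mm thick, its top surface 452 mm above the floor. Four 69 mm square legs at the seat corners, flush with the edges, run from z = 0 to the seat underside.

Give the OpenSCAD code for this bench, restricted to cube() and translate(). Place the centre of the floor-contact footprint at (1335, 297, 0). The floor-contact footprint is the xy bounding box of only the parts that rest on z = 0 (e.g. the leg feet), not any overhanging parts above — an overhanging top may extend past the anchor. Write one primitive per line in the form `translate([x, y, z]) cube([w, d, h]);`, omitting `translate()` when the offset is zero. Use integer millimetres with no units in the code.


// leg_h = 452 − 42 = 410
translate([300, 129, 410]) cube([2070, 336, 42]);
translate([300, 129, 0]) cube([69, 69, 410]);
translate([300, 396, 0]) cube([69, 69, 410]);
translate([2301, 129, 0]) cube([69, 69, 410]);
translate([2301, 396, 0]) cube([69, 69, 410]);


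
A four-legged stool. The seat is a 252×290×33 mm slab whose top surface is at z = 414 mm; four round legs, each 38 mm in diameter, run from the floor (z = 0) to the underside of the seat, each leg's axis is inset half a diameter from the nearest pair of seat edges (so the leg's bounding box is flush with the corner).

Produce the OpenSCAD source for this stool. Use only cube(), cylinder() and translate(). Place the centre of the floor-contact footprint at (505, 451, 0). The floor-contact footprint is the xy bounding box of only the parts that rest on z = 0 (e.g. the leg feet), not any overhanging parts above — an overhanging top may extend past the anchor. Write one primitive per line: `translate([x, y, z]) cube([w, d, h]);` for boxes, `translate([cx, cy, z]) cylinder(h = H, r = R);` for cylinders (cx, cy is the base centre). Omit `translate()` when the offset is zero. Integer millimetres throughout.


translate([379, 306, 381]) cube([252, 290, 33]);
translate([398, 325, 0]) cylinder(h = 381, r = 19);
translate([612, 325, 0]) cylinder(h = 381, r = 19);
translate([398, 577, 0]) cylinder(h = 381, r = 19);
translate([612, 577, 0]) cylinder(h = 381, r = 19);


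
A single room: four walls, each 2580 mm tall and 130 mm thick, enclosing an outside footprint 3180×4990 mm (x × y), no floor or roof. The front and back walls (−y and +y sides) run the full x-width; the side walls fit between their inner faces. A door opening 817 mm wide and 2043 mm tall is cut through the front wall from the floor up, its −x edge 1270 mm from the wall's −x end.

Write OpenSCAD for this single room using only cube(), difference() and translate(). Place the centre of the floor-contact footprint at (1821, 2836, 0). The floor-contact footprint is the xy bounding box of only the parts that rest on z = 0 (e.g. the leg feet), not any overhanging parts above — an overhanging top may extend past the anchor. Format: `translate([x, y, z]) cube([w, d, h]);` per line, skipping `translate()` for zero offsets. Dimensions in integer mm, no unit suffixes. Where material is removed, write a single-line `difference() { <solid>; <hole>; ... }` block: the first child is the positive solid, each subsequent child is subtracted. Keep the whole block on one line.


difference() { translate([231, 341, 0]) cube([3180, 130, 2580]); translate([1501, 341, 0]) cube([817, 130, 2043]); }
translate([231, 5201, 0]) cube([3180, 130, 2580]);
translate([231, 471, 0]) cube([130, 4730, 2580]);
translate([3281, 471, 0]) cube([130, 4730, 2580]);


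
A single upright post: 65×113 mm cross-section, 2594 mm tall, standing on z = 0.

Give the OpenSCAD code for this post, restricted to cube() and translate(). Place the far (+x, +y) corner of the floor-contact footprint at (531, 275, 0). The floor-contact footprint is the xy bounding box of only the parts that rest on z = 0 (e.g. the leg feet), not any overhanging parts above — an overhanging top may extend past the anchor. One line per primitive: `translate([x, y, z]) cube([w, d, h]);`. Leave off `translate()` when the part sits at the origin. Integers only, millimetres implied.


translate([466, 162, 0]) cube([65, 113, 2594]);


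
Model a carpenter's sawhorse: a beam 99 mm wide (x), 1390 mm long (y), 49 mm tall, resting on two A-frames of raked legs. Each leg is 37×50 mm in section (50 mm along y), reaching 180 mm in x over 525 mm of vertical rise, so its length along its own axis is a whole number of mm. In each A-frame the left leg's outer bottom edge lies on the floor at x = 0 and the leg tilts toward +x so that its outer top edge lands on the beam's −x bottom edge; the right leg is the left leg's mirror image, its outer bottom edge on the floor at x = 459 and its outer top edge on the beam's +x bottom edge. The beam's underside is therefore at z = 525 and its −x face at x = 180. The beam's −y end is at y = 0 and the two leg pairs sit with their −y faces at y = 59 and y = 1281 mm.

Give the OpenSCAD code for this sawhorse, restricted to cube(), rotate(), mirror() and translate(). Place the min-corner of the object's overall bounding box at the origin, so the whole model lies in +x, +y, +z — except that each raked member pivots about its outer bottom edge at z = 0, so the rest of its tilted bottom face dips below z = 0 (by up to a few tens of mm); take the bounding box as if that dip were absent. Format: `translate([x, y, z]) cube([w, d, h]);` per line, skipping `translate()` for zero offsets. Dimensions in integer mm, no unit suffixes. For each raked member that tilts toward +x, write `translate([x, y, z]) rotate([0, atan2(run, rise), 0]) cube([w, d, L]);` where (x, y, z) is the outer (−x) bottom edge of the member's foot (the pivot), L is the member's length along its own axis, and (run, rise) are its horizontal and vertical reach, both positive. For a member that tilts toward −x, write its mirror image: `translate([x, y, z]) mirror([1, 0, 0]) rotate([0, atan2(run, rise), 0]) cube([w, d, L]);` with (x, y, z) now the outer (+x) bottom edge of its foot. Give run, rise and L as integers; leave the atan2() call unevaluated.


translate([180, 0, 525]) cube([99, 1390, 49]);
translate([0, 59, 0]) rotate([0, atan2(180, 525), 0]) cube([37, 50, 555]);
translate([459, 59, 0]) mirror([1, 0, 0]) rotate([0, atan2(180, 525), 0]) cube([37, 50, 555]);
translate([0, 1281, 0]) rotate([0, atan2(180, 525), 0]) cube([37, 50, 555]);
translate([459, 1281, 0]) mirror([1, 0, 0]) rotate([0, atan2(180, 525), 0]) cube([37, 50, 555]);


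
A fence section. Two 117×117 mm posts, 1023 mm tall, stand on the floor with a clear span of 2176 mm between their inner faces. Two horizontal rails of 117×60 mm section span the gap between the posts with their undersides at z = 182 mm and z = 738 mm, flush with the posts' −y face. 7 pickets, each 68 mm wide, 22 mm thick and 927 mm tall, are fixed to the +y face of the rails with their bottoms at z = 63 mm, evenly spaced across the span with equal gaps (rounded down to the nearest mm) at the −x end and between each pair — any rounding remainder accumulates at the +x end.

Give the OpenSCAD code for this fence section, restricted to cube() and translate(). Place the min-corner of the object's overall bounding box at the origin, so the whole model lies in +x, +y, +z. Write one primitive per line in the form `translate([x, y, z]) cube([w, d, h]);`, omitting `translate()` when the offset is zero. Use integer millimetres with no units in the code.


cube([117, 117, 1023]);
translate([2293, 0, 0]) cube([117, 117, 1023]);
translate([117, 0, 182]) cube([2176, 117, 60]);
translate([117, 0, 738]) cube([2176, 117, 60]);
translate([329, 117, 63]) cube([68, 22, 927]);
translate([609, 117, 63]) cube([68, 22, 927]);
translate([889, 117, 63]) cube([68, 22, 927]);
translate([1169, 117, 63]) cube([68, 22, 927]);
translate([1449, 117, 63]) cube([68, 22, 927]);
translate([1729, 117, 63]) cube([68, 22, 927]);
translate([2009, 117, 63]) cube([68, 22, 927]);


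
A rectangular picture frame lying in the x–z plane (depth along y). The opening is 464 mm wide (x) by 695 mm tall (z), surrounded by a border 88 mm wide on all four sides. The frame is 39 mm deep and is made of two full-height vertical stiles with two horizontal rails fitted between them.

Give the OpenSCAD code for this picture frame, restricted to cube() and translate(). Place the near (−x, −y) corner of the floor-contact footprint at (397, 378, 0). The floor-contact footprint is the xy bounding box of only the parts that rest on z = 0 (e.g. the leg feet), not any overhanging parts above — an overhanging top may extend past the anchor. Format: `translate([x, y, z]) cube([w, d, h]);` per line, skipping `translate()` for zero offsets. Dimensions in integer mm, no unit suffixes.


translate([397, 378, 0]) cube([88, 39, 871]);
translate([949, 378, 0]) cube([88, 39, 871]);
translate([485, 378, 0]) cube([464, 39, 88]);
translate([485, 378, 783]) cube([464, 39, 88]);


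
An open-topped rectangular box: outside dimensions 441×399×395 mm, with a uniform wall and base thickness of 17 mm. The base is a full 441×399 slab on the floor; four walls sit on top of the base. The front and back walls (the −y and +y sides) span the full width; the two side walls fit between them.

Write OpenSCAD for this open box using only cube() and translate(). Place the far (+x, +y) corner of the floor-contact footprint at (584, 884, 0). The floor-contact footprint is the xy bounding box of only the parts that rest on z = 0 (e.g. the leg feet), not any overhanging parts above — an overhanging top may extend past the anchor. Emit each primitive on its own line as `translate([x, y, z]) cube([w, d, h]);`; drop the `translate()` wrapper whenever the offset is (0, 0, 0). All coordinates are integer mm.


translate([143, 485, 0]) cube([441, 399, 17]);
translate([143, 485, 17]) cube([441, 17, 378]);
translate([143, 867, 17]) cube([441, 17, 378]);
translate([143, 502, 17]) cube([17, 365, 378]);
translate([567, 502, 17]) cube([17, 365, 378]);


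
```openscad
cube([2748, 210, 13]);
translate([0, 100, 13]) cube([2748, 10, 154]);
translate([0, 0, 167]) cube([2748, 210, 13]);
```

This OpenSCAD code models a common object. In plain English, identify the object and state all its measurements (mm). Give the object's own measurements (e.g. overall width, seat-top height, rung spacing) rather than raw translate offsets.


An I-beam lying along x, 2748 mm long. Overall section height 180 mm. Two flanges 210 mm wide (y) and 13 mm thick, one on the floor and one at the top; a web 10 mm thick runs between them, centred on the flange width.


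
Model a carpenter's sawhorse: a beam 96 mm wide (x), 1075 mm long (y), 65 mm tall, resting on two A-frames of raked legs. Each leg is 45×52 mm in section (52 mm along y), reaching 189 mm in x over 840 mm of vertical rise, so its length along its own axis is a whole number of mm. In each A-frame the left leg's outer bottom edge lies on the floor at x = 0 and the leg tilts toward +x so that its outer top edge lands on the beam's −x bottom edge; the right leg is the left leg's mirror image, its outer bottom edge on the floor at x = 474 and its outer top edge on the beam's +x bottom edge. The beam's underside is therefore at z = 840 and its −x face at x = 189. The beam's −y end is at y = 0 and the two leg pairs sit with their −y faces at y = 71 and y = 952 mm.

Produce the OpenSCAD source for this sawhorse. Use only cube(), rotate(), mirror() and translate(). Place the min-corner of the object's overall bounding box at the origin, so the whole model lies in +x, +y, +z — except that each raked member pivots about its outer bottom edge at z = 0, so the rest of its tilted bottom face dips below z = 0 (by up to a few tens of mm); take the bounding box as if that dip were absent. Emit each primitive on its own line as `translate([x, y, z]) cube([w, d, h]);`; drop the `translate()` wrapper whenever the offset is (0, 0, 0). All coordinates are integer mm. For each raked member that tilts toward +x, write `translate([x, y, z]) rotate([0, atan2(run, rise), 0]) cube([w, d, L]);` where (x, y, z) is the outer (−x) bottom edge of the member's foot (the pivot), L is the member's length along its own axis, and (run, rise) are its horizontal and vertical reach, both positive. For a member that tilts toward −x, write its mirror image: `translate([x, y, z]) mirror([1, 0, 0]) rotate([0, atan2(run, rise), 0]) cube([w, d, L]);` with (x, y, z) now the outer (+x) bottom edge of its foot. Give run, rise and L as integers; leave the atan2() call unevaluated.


translate([189, 0, 840]) cube([96, 1075, 65]);
translate([0, 71, 0]) rotate([0, atan2(189, 840), 0]) cube([45, 52, 861]);
translate([474, 71, 0]) mirror([1, 0, 0]) rotate([0, atan2(189, 840), 0]) cube([45, 52, 861]);
translate([0, 952, 0]) rotate([0, atan2(189, 840), 0]) cube([45, 52, 861]);
translate([474, 952, 0]) mirror([1, 0, 0]) rotate([0, atan2(189, 840), 0]) cube([45, 52, 861]);


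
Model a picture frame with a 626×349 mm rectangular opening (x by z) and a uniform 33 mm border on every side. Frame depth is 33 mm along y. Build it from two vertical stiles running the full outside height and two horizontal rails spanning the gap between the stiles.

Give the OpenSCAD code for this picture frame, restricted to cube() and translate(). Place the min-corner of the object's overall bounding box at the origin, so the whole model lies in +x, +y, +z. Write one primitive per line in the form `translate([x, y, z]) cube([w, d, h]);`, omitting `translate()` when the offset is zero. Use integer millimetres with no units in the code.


cube([33, 33, 415]);
translate([659, 0, 0]) cube([33, 33, 415]);
translate([33, 0, 0]) cube([626, 33, 33]);
translate([33, 0, 382]) cube([626, 33, 33]);


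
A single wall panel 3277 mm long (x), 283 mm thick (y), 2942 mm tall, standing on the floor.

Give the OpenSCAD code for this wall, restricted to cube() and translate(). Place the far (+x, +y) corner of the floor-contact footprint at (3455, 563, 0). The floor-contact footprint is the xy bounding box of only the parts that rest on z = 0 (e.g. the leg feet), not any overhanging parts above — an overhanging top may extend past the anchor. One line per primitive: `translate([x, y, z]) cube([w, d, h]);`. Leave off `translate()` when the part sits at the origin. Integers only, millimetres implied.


translate([178, 280, 0]) cube([3277, 283, 2942]);


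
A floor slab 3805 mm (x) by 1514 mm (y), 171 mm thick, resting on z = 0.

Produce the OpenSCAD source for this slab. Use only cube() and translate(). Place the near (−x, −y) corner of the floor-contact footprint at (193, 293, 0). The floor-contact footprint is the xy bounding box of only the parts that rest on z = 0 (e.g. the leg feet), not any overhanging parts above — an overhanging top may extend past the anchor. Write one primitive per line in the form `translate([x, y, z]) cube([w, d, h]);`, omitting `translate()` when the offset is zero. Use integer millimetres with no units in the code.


translate([193, 293, 0]) cube([3805, 1514, 171]);


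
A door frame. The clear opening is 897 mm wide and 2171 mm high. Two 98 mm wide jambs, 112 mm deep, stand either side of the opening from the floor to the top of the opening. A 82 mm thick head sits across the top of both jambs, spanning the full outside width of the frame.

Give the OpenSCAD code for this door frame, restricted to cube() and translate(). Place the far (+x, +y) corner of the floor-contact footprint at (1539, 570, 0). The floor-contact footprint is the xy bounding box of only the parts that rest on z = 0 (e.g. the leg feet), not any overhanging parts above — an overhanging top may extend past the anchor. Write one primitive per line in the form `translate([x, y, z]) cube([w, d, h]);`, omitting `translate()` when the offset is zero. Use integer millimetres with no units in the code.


translate([446, 458, 0]) cube([98, 112, 2171]);
translate([1441, 458, 0]) cube([98, 112, 2171]);
translate([446, 458, 2171]) cube([1093, 112, 82]);


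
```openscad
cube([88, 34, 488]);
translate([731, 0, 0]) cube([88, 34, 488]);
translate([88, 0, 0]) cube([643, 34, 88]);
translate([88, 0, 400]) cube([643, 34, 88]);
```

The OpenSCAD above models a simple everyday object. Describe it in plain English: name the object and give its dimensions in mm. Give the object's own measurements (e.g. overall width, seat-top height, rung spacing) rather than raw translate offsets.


A rectangular picture frame lying in the x–z plane (depth along y). The opening is 643 mm wide (x) by 312 mm tall (z), surrounded by a border 88 mm wide on all four sides. The frame is 34 mm deep and is made of two full-height vertical stiles with two horizontal rails fitted between them.


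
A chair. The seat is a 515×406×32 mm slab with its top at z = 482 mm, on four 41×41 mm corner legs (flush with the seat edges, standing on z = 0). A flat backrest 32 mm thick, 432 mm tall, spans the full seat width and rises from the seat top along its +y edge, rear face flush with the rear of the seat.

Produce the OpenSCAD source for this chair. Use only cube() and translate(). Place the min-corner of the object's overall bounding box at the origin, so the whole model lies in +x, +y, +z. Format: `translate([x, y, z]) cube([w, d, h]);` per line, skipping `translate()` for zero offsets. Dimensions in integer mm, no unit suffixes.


translate([0, 0, 450]) cube([515, 406, 32]);
cube([41, 41, 450]);
translate([474, 0, 0]) cube([41, 41, 450]);
translate([0, 365, 0]) cube([41, 41, 450]);
translate([474, 365, 0]) cube([41, 41, 450]);
translate([0, 374, 482]) cube([515, 32, 432]);


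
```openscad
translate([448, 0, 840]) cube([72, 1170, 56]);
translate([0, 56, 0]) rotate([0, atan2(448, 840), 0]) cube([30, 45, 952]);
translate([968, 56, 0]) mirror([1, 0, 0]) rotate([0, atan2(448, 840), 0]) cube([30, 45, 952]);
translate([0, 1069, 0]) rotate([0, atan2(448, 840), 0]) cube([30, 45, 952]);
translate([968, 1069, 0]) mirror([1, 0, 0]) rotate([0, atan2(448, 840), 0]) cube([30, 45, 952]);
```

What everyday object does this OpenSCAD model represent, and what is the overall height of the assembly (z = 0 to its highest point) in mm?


A sawhorse. The overall height is 896 mm.

A beam across two mirrored pairs of raked legs — a sawhorse. The beam's underside is at z = 840 (matching the legs' vertical rise in atan2(448, 840)) and the beam is 56 mm tall, so its top is at 840 + 56 = 896 mm. The raked legs top out at the beam's underside, so that is the highest point.


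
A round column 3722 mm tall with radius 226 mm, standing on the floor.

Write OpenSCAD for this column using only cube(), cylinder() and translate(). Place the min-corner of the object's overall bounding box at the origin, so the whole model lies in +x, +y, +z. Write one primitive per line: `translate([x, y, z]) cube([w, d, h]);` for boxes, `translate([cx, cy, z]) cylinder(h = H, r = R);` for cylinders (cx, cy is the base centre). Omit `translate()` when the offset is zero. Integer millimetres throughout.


translate([226, 226, 0]) cylinder(h = 3722, r = 226);


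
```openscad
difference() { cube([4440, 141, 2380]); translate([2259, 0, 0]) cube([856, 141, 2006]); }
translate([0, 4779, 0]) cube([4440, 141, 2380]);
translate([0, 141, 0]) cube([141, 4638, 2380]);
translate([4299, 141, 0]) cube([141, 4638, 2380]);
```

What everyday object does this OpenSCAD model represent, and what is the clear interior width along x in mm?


A single room. The interior width is 4158 mm.

Four walls enclosing a rectangle with a door in the front wall — a room. Outside width 4440 minus two 141 mm walls gives 4158 mm.


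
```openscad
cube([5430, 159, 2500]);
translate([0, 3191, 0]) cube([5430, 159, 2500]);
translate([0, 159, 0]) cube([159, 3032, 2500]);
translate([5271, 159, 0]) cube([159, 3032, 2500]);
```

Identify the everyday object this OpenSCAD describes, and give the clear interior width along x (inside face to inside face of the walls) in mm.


A house (or room) frame. The interior width is 5112 mm.

Four 2500 mm walls enclosing a rectangle with no floor or roof — a room or house frame. Outside width is 5430 mm and wall thickness is 159 mm, so the interior width is 5430 − 2 × 159 = 5112 mm.


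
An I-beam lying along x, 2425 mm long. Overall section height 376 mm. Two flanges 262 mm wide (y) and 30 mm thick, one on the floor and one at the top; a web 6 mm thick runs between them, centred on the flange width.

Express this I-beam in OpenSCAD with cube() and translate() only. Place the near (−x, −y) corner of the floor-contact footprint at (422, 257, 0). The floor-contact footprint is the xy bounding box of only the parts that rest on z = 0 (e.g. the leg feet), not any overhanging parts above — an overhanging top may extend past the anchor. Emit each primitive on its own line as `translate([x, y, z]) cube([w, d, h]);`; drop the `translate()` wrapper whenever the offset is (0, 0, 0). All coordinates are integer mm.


translate([422, 257, 0]) cube([2425, 262, 30]);
translate([422, 385, 30]) cube([2425, 6, 316]);
translate([422, 257, 346]) cube([2425, 262, 30]);


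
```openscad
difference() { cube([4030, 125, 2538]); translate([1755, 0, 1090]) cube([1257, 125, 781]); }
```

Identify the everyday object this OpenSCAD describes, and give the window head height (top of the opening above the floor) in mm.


A wall with a window opening. The window head height is 1871 mm.

A wall with a rectangular opening subtracted — a window. Sill at z = 1090, opening 781 mm tall, so the head is at 1090 + 781 = 1871 mm.


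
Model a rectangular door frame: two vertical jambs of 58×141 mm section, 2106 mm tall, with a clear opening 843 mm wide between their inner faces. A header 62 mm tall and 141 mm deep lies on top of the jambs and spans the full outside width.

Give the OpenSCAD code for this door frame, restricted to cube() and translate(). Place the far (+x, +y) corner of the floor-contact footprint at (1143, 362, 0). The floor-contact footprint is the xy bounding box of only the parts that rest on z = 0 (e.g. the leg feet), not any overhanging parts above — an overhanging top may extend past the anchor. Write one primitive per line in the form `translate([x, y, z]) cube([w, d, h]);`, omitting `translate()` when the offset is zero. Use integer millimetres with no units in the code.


translate([184, 221, 0]) cube([58, 141, 2106]);
translate([1085, 221, 0]) cube([58, 141, 2106]);
translate([184, 221, 2106]) cube([959, 141, 62]);


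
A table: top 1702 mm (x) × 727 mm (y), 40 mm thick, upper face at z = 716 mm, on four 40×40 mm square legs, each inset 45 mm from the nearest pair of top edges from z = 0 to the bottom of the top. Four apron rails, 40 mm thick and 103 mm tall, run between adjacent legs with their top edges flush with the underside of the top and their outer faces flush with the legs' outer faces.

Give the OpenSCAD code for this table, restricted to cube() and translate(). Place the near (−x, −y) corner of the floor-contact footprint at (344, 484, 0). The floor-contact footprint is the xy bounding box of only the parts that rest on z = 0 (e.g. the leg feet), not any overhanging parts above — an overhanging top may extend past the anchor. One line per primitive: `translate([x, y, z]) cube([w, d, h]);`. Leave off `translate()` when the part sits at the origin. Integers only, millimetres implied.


// leg_h = 716 - 40 = 676
// apron z = 676 - 103 = 573
translate([299, 439, 676]) cube([1702, 727, 40]);
translate([344, 484, 0]) cube([40, 40, 676]);
translate([1916, 484, 0]) cube([40, 40, 676]);
translate([344, 1081, 0]) cube([40, 40, 676]);
translate([1916, 1081, 0]) cube([40, 40, 676]);
translate([384, 484, 573]) cube([1532, 40, 103]);
translate([384, 1081, 573]) cube([1532, 40, 103]);
translate([344, 524, 573]) cube([40, 557, 103]);
translate([1916, 524, 573]) cube([40, 557, 103]);


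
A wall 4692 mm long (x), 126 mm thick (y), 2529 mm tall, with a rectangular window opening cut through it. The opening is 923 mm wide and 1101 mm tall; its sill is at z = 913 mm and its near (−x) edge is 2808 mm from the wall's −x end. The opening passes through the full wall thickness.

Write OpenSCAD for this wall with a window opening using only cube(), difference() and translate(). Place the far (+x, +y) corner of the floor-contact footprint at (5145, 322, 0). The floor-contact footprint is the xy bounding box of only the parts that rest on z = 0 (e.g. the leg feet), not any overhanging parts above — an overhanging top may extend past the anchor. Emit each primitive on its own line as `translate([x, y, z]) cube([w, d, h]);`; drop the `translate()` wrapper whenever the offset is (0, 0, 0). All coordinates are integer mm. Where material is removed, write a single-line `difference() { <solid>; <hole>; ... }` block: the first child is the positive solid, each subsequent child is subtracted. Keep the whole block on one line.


difference() { translate([453, 196, 0]) cube([4692, 126, 2529]); translate([3261, 196, 913]) cube([923, 126, 1101]); }


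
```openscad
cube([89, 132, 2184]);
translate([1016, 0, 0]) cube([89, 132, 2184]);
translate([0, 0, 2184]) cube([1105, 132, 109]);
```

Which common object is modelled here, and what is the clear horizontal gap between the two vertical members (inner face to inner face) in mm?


A door frame. The clear opening width is 927 mm.

Two 2184 mm tall posts with a header on top — a door frame. The left jamb is 89 mm wide at x = 0; the right jamb starts at x = 1016. The clear opening is 1016 − 89 = 927 mm.


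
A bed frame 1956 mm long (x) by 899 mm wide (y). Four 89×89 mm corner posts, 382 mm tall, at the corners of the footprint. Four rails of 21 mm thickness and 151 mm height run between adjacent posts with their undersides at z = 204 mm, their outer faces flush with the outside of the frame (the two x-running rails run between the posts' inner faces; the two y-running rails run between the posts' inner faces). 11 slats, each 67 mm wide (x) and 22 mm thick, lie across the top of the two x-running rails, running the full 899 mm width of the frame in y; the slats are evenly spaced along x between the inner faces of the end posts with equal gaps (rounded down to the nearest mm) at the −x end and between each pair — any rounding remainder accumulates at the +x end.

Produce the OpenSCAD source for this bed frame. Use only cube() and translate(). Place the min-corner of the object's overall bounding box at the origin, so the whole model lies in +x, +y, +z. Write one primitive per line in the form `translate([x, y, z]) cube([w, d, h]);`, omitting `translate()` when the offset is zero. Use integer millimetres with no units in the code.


// slat z = rail_z + rail_h = 204 + 151 = 355
// slat gap = ⌊(1778 − 11·67) / 12⌋ = 86
cube([89, 89, 382]);
translate([0, 810, 0]) cube([89, 89, 382]);
translate([1867, 0, 0]) cube([89, 89, 382]);
translate([1867, 810, 0]) cube([89, 89, 382]);
translate([89, 0, 204]) cube([1778, 21, 151]);
translate([89, 878, 204]) cube([1778, 21, 151]);
translate([0, 89, 204]) cube([21, 721, 151]);
translate([1935, 89, 204]) cube([21, 721, 151]);
translate([175, 0, 355]) cube([67, 899, 22]);
translate([328, 0, 355]) cube([67, 899, 22]);
translate([481, 0, 355]) cube([67, 899, 22]);
translate([634, 0, 355]) cube([67, 899, 22]);
translate([787, 0, 355]) cube([67, 899, 22]);
translate([940, 0, 355]) cube([67, 899, 22]);
translate([1093, 0, 355]) cube([67, 899, 22]);
translate([1246, 0, 355]) cube([67, 899, 22]);
translate([1399, 0, 355]) cube([67, 899, 22]);
translate([1552, 0, 355]) cube([67, 899, 22]);
translate([1705, 0, 355]) cube([67, 899, 22]);


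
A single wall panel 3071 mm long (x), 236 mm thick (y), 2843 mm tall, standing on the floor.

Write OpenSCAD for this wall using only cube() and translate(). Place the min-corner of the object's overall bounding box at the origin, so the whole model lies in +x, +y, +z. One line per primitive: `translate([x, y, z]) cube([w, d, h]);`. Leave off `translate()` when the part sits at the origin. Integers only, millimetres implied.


cube([3071, 236, 2843]);


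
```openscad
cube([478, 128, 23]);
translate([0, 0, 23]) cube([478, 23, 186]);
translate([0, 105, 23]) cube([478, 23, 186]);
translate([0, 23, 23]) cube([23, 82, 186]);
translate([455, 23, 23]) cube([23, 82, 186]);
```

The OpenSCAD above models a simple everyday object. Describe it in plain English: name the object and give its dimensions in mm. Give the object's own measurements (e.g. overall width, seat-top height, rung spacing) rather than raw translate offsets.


An open-topped rectangular box: outside dimensions 478×128×209 mm, with a uniform wall and base thickness of 23 mm. The base is a full 478×128 slab on the floor; four walls sit on top of the base. The front and back walls (the −y and +y sides) span the full width; the two side walls fit between them.


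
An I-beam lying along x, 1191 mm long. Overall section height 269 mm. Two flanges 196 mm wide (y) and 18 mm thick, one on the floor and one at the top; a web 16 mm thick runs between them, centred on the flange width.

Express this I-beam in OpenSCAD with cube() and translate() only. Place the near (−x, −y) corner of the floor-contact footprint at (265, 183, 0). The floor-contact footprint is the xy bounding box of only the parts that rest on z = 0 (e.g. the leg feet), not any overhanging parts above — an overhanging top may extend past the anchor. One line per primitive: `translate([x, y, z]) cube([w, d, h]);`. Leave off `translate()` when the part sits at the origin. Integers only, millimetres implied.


translate([265, 183, 0]) cube([1191, 196, 18]);
translate([265, 273, 18]) cube([1191, 16, 233]);
translate([265, 183, 251]) cube([1191, 196, 18]);


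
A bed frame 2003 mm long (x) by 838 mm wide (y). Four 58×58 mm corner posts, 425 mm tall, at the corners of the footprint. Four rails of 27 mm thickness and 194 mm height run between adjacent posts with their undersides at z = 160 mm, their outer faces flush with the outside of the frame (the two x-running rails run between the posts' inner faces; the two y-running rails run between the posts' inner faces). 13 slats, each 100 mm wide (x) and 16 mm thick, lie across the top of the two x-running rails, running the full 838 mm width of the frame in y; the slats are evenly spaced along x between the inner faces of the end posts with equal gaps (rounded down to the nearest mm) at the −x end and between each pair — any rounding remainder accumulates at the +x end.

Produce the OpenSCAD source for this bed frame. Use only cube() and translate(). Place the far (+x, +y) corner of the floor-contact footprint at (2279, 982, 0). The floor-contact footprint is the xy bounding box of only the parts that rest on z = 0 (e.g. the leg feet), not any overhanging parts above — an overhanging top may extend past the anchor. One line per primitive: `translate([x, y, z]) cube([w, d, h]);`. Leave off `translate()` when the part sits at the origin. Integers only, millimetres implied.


translate([276, 144, 0]) cube([58, 58, 425]);
translate([276, 924, 0]) cube([58, 58, 425]);
translate([2221, 144, 0]) cube([58, 58, 425]);
translate([2221, 924, 0]) cube([58, 58, 425]);
translate([334, 144, 160]) cube([1887, 27, 194]);
translate([334, 955, 160]) cube([1887, 27, 194]);
translate([276, 202, 160]) cube([27, 722, 194]);
translate([2252, 202, 160]) cube([27, 722, 194]);
translate([375, 144, 354]) cube([100, 838, 16]);
translate([516, 144, 354]) cube([100, 838, 16]);
translate([657, 144, 354]) cube([100, 838, 16]);
translate([798, 144, 354]) cube([100, 838, 16]);
translate([939, 144, 354]) cube([100, 838, 16]);
translate([1080, 144, 354]) cube([100, 838, 16]);
translate([1221, 144, 354]) cube([100, 838, 16]);
translate([1362, 144, 354]) cube([100, 838, 16]);
translate([1503, 144, 354]) cube([100, 838, 16]);
translate([1644, 144, 354]) cube([100, 838, 16]);
translate([1785, 144, 354]) cube([100, 838, 16]);
translate([1926, 144, 354]) cube([100, 838, 16]);
translate([2067, 144, 354]) cube([100, 838, 16]);


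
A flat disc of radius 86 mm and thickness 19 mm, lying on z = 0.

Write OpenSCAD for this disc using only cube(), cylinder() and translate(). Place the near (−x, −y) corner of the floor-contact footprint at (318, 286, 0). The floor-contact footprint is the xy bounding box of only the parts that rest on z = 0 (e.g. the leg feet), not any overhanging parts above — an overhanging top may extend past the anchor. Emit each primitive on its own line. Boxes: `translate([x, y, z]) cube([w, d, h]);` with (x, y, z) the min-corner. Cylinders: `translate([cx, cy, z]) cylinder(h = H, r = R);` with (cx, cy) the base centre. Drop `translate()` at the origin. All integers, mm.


translate([404, 372, 0]) cylinder(h = 19, r = 86);


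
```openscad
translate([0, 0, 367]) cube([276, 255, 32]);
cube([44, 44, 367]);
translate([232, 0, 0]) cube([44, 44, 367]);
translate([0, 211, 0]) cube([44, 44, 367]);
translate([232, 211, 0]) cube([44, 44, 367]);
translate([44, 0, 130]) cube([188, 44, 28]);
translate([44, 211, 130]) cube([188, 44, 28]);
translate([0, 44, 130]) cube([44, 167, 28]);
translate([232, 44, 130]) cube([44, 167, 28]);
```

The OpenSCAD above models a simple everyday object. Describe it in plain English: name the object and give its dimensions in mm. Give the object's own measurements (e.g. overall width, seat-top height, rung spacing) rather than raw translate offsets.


A four-legged stool. The seat is a 276×255×32 mm slab whose top surface is at z = 399 mm; four square legs, each 44×44 mm in cross-section, run from the floor (z = 0) to the underside of the seat, each flush with a corner of the seat. Four stretchers, 44 mm wide and 28 mm tall, connect adjacent legs with their undersides at z = 130 mm, each running between the inner faces of the legs it joins and aligned with the legs' outer faces on the other axis.


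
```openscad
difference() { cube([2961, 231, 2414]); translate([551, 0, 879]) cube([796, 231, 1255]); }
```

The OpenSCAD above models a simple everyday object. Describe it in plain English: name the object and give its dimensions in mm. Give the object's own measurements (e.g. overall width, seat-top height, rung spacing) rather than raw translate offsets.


A wall 2961 mm long (x), 231 mm thick (y), 2414 mm tall, with a rectangular window opening cut through it. The opening is 796 mm wide and 1255 mm tall; its sill is at z = 879 mm and its near (−x) edge is 551 mm from the wall's −x end. The opening passes through the full wall thickness.


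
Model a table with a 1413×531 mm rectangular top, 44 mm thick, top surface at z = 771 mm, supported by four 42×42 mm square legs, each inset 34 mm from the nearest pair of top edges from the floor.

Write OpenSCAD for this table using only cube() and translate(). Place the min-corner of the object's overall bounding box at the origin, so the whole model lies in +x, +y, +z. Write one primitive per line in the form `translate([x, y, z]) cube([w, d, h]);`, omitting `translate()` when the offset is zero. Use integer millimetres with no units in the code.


// leg_h = 771 - 44 = 727
translate([0, 0, 727]) cube([1413, 531, 44]);
translate([34, 34, 0]) cube([42, 42, 727]);
translate([1337, 34, 0]) cube([42, 42, 727]);
translate([34, 455, 0]) cube([42, 42, 727]);
translate([1337, 455, 0]) cube([42, 42, 727]);


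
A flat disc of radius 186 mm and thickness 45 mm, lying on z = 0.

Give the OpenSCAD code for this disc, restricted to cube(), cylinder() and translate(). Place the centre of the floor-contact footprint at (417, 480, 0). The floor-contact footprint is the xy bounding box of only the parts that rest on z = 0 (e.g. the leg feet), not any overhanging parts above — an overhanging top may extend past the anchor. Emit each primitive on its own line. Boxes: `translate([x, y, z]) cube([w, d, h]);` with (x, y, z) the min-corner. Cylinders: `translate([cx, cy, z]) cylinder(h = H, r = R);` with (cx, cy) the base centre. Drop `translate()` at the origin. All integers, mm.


translate([417, 480, 0]) cylinder(h = 45, r = 186);


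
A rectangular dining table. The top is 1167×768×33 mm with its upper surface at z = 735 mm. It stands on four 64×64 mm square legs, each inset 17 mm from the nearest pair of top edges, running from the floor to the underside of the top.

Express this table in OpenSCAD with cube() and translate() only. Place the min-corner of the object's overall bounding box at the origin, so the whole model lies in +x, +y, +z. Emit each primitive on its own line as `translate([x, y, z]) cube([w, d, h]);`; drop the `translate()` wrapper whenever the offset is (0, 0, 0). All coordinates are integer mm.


translate([0, 0, 702]) cube([1167, 768, 33]);
translate([17, 17, 0]) cube([64, 64, 702]);
translate([1086, 17, 0]) cube([64, 64, 702]);
translate([17, 687, 0]) cube([64, 64, 702]);
translate([1086, 687, 0]) cube([64, 64, 702]);


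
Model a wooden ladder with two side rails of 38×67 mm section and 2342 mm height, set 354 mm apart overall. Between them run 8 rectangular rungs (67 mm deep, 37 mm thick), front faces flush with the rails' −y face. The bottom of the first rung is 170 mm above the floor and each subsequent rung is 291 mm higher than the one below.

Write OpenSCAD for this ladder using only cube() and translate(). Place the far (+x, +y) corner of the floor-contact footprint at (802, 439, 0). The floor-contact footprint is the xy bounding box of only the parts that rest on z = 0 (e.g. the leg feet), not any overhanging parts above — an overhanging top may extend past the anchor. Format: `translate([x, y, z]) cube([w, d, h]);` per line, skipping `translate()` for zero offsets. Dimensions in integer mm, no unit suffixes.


// rung span = 354 - 2*38 = 278
// rung[k] z = 170 + k*291
translate([448, 372, 0]) cube([38, 67, 2342]);
translate([764, 372, 0]) cube([38, 67, 2342]);
translate([486, 372, 170]) cube([278, 67, 37]);
translate([486, 372, 461]) cube([278, 67, 37]);
translate([486, 372, 752]) cube([278, 67, 37]);
translate([486, 372, 1043]) cube([278, 67, 37]);
translate([486, 372, 1334]) cube([278, 67, 37]);
translate([486, 372, 1625]) cube([278, 67, 37]);
translate([486, 372, 1916]) cube([278, 67, 37]);
translate([486, 372, 2207]) cube([278, 67, 37]);
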